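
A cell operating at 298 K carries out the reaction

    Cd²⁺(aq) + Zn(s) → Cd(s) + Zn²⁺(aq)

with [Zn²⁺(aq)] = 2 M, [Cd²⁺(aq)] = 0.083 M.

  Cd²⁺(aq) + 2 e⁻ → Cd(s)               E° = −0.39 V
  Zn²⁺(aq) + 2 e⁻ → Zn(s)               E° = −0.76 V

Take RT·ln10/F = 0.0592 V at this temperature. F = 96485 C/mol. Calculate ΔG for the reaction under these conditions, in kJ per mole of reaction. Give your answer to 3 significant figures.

−63.5 kJ/mol

The standard cell potential is −0.39 − (−0.76) = +0.37 V, with n = 2 electrons in the balanced equation.
Q = [Zn²⁺(aq)] / [Cd²⁺(aq)] = 24.1, so log Q = 1.382 and E = +0.37 − (0.0592/2)(1.382) = +0.3291 V.
Finally ΔG = −nFE = −(2)(96485 C/mol)(+0.3291 V) = −63.5 kJ/mol.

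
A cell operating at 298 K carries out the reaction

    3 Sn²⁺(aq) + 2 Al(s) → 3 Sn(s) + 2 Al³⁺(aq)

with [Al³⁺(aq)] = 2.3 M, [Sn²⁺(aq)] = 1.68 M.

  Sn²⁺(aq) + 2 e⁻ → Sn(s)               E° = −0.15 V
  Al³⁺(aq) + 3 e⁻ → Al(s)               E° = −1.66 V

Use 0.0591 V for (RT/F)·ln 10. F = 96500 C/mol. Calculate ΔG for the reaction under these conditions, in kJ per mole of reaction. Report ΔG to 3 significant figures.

E°cell = −0.15 − (−1.66) = +1.51 V; the balanced reaction transfers n = 6 electrons.
Q = [Al³⁺(aq)]^2 / [Sn²⁺(aq)]^3 = 1.12, so log Q = 0.048 and E = +1.51 − (0.0591/6)(0.048) = +1.5095 V.
Finally ΔG = −nFE = −(6)(96500 C/mol)(+1.5095 V) = −874 kJ/mol.

−874 kJ/mol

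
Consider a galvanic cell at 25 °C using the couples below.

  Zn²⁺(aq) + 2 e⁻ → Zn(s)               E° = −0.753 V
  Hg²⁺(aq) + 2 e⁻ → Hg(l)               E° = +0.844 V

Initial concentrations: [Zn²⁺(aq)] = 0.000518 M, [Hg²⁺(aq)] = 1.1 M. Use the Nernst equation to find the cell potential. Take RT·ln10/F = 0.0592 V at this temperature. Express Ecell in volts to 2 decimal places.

+1.70 V

Since E°(Hg²⁺/Hg) > E°(Zn²⁺/Zn), Hg²⁺/Hg serves as the cathode.
E°cell = E°cat − E°an = +0.844 − (−0.753) = +1.597 V; n = 2.
The balanced reaction is Hg²⁺(aq) + Zn(s) → Hg(l) + Zn²⁺(aq), so Q = [Zn²⁺(aq)] / [Hg²⁺(aq)] = 0.000471 and log Q = −3.327.
E = E° − (0.0592/n)·log Q = +1.597 − (0.0592/2)(−3.327) = +1.70 V.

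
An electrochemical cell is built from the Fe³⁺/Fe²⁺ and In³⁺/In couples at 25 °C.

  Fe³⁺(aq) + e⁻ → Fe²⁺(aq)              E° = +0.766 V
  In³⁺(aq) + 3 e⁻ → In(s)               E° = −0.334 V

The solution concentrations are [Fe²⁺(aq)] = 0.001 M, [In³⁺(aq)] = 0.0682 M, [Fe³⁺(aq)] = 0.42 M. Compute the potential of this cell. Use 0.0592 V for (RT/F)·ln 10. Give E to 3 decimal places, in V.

The Fe³⁺/Fe²⁺ couple has the more positive E°, so it is the cathode; In³⁺/In is the anode.
E°cell = +0.766 − (−0.334) = +1.100 V, with n = 3 electrons transferred.
For the overall reaction 3 Fe³⁺(aq) + In(s) → 3 Fe²⁺(aq) + In³⁺(aq), Q = ([Fe²⁺(aq)]^3·[In³⁺(aq)]) / [Fe³⁺(aq)]^3 = 9.21×10^−10, giving log Q = −9.036.
Applying E = E° − (RT ln10/nF)·log Q gives +1.100 − (0.0592/3)(−9.036) = +1.278 V.

+1.278 V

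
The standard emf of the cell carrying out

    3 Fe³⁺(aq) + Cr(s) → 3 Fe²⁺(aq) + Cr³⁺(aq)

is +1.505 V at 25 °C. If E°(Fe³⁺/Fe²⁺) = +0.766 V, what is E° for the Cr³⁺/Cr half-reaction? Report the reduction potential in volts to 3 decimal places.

In the reaction as written the Fe³⁺/Fe²⁺ couple is reduced (cathode) and Cr³⁺/Cr is oxidized (anode), so E°cell = E°(Fe³⁺/Fe²⁺) − E°(Cr³⁺/Cr).
E°(Cr³⁺/Cr) = E°(cathode) − E°cell = +0.766 − (+1.505) = −0.739 V.

−0.739 V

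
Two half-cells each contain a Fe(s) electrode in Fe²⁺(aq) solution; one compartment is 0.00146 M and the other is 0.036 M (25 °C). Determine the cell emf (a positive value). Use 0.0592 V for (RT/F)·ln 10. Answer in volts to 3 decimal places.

0.041 V

For a concentration cell E°cell = 0, since both electrodes use the same couple.
The compartment with the higher Fe²⁺(aq) concentration (0.036 M) acts as the cathode; ions are reduced there and produced at the dilute (0.00146 M) anode.
With n = 2, Ecell = −(0.0592/2)·log([dilute]/[conc]) = −(0.0592/2)·log(0.00146/0.036) = +0.041 V.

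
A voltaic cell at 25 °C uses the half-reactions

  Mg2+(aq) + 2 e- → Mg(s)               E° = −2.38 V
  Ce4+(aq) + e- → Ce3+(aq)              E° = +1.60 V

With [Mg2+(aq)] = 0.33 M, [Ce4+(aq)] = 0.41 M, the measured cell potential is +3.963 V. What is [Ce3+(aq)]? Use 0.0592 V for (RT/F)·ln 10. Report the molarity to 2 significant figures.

1.4 M

Ce⁴⁺/Ce³⁺ is the cathode (higher E°); E°cell = +1.60 − (−2.38) = +3.98 V with n = 2.
Rearranging E = E° − (0.0592/n)·log Q gives log Q = 2(+3.98 − (+3.963))/0.0592 = 0.574.
For 2 Ce4+(aq) + Mg(s) → 2 Ce3+(aq) + Mg2+(aq), the reaction quotient is Q = ([Ce3+(aq)]^2·[Mg2+(aq)]) / [Ce4+(aq)]^2.
Solving for the unknown gives log [Ce3+(aq)] = 0.141, so [Ce3+(aq)] ≈ 1.4 M.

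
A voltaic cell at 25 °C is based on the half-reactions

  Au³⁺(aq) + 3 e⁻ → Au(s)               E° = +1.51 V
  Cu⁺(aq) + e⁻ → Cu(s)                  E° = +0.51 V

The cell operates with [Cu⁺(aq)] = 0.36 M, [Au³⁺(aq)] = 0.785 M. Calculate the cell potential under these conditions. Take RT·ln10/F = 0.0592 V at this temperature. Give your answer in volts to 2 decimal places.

+1.02 V

Au³⁺/Au is reduced (cathode, E° = +1.51 V) and Cu⁺/Cu is oxidized (anode).
E°cell = E°cat − E°an = +1.51 − (+0.51) = +1.00 V; n = 3.
For the overall reaction Au³⁺(aq) + 3 Cu(s) → Au(s) + 3 Cu⁺(aq), Q = [Cu⁺(aq)]^3 / [Au³⁺(aq)] = 0.0594, giving log Q = −1.226.
By the Nernst equation, E = +1.00 − (0.0592/3)·(−1.226) = +1.02 V.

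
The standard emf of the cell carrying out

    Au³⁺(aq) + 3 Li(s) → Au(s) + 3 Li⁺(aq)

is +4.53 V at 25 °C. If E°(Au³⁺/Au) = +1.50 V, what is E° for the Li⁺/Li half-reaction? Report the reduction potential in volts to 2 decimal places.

−3.03 V

In the reaction as written the Au³⁺/Au couple is reduced (cathode) and Li⁺/Li is oxidized (anode), so E°cell = E°(Au³⁺/Au) − E°(Li⁺/Li).
E°(Li⁺/Li) = E°(cathode) − E°cell = +1.50 − (+4.53) = −3.03 V.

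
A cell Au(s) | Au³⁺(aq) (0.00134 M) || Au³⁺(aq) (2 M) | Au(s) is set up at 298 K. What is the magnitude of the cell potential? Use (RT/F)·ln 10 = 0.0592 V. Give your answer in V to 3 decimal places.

0.063 V

For a concentration cell E°cell = 0, since both electrodes use the same couple.
The compartment with the higher Au³⁺(aq) concentration (2 M) acts as the cathode; ions are reduced there and produced at the dilute (0.00134 M) anode.
With n = 3, Ecell = −(0.0592/3)·log([dilute]/[conc]) = −(0.0592/3)·log(0.00134/2) = +0.063 V.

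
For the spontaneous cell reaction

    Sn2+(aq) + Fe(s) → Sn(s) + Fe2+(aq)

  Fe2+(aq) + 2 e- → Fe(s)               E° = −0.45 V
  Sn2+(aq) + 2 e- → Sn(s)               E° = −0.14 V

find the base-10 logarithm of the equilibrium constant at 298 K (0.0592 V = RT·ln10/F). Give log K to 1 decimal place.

log K = 10.5

The Sn²⁺/Sn couple is reduced (cathode); E°cell = −0.14 − (−0.45) = +0.31 V with n = 2.
At equilibrium E = 0, so log K = nE°cell / 0.0592 = (2)(+0.31) / 0.0592 = 10.5.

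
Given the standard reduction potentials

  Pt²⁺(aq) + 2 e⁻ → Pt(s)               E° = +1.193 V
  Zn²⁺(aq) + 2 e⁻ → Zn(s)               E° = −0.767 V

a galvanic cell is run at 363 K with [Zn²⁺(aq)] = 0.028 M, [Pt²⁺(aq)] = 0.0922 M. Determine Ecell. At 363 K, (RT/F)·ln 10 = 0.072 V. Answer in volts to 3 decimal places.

Pt²⁺/Pt is reduced (cathode, E° = +1.193 V) and Zn²⁺/Zn is oxidized (anode).
E°cell = E°cat − E°an = +1.193 − (−0.767) = +1.960 V; n = 2.
Balancing gives Pt²⁺(aq) + Zn(s) → Pt(s) + Zn²⁺(aq); hence Q = [Zn²⁺(aq)] / [Pt²⁺(aq)] = 0.304 (log Q = −0.518).
E = E° − (0.072/n)·log Q = +1.960 − (0.072/2)(−0.518) = +1.979 V.

+1.979 V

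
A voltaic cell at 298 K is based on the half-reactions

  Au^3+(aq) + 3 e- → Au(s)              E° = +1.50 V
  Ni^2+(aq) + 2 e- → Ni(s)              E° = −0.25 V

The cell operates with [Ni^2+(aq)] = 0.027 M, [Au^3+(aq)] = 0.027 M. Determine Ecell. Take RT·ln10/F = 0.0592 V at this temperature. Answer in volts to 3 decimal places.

+1.765 V

The Au³⁺/Au couple has the more positive E°, so it is the cathode; Ni²⁺/Ni is the anode.
E°cell = E°cat − E°an = +1.50 − (−0.25) = +1.75 V; n = 6.
For the overall reaction 2 Au^3+(aq) + 3 Ni(s) → 2 Au(s) + 3 Ni^2+(aq), Q = [Ni^2+(aq)]^3 / [Au^3+(aq)]^2 = 0.027, giving log Q = −1.569.
By the Nernst equation, E = +1.75 − (0.0592/6)·(−1.569) = +1.765 V.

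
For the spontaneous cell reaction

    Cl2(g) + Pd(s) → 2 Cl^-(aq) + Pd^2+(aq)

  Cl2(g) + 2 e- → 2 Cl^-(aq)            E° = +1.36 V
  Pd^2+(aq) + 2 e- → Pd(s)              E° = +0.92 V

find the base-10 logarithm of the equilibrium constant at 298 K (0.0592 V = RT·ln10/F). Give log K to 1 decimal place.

log K = 14.9

The Cl₂/Cl⁻ couple is reduced (cathode); E°cell = +1.36 − (+0.92) = +0.44 V with n = 2.
At equilibrium E = 0, so log K = nE°cell / 0.0592 = (2)(+0.44) / 0.0592 = 14.9.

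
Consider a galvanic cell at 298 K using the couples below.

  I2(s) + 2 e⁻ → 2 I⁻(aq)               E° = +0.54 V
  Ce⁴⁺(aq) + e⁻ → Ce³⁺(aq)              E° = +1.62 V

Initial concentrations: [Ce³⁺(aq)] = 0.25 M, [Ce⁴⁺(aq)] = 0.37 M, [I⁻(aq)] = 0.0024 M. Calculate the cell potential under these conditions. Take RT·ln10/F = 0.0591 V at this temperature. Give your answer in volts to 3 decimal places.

+0.935 V

The Ce⁴⁺/Ce³⁺ couple has the more positive E°, so it is the cathode; I₂/I⁻ is the anode.
E°cell = +1.62 − (+0.54) = +1.08 V, with n = 2 electrons transferred.
For the overall reaction 2 Ce⁴⁺(aq) + 2 I⁻(aq) → 2 Ce³⁺(aq) + I2(s), Q = [Ce³⁺(aq)]^2 / ([Ce⁴⁺(aq)]^2·[I⁻(aq)]^2) = 7.93×10^4, giving log Q = 4.899.
By the Nernst equation, E = +1.08 − (0.0591/2)·(4.899) = +0.935 V.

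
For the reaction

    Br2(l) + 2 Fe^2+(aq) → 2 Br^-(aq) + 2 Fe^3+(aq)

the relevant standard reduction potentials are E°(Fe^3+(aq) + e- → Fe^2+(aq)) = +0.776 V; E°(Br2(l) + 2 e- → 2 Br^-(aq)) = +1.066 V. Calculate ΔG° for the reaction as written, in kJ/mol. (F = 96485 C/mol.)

−56.0 kJ/mol

In the reaction as written Br2(l) is reduced, so the Br₂/Br⁻ couple is the cathode and Fe³⁺/Fe²⁺ is the anode.
E°cell = +1.066 − (+0.776) = +0.290 V; balancing electrons gives n = 2.
ΔG° = −nFE°cell = −(2)(96485)(+0.290) J/mol = −56.0 kJ/mol.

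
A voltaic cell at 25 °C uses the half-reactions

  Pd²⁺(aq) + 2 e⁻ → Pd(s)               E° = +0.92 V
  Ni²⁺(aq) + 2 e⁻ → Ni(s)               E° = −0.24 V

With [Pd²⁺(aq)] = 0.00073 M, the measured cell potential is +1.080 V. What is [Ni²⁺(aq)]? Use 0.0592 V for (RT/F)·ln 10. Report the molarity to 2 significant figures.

With Pd²⁺/Pd at the cathode and Ni²⁺/Ni at the anode, E°cell = +0.92 − (−0.24) = +1.16 V (n = 2).
Rearranging E = E° − (0.0592/n)·log Q gives log Q = 2(+1.16 − (+1.080))/0.0592 = 2.703.
The balanced reaction is Pd²⁺(aq) + Ni(s) → Pd(s) + Ni²⁺(aq), so Q = [Ni²⁺(aq)] / [Pd²⁺(aq)].
Substituting the known concentrations and solving, log [Ni²⁺(aq)] = −0.434 and [Ni²⁺(aq)] = 0.37 M.

0.37 M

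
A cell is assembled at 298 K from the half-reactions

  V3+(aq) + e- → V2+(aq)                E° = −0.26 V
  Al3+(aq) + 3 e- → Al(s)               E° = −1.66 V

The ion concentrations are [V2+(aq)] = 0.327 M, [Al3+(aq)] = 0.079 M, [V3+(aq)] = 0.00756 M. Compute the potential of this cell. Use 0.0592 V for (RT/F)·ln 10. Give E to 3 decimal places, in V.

+1.325 V

V³⁺/V²⁺ is reduced (cathode, E° = −0.26 V) and Al³⁺/Al is oxidized (anode).
The standard potential is −0.26 − (−1.66) = +1.40 V and the balanced reaction transfers n = 3 electrons.
Balancing gives 3 V3+(aq) + Al(s) → 3 V2+(aq) + Al3+(aq); hence Q = ([V2+(aq)]^3·[Al3+(aq)]) / [V3+(aq)]^3 = 6.39×10^3 (log Q = 3.806).
By the Nernst equation, E = +1.40 − (0.0592/3)·(3.806) = +1.325 V.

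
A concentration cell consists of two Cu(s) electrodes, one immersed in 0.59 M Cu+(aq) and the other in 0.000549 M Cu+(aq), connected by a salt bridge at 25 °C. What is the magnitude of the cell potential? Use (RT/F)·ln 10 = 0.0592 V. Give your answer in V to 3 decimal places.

For a concentration cell E°cell = 0, since both electrodes use the same couple.
The compartment with the higher Cu+(aq) concentration (0.59 M) acts as the cathode; ions are reduced there and produced at the dilute (0.000549 M) anode.
With n = 1, Ecell = −(0.0592/1)·log([dilute]/[conc]) = −(0.0592/1)·log(0.000549/0.59) = +0.179 V.

0.179 V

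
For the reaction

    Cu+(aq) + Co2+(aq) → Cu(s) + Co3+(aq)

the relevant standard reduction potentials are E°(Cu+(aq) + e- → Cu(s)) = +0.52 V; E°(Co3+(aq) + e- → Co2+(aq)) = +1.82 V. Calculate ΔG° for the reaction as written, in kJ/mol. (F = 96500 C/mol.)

In the reaction as written Cu+(aq) is reduced, so the Cu⁺/Cu couple is the cathode and Co³⁺/Co²⁺ is the anode.
E°cell = +0.52 − (+1.82) = −1.30 V; balancing electrons gives n = 1.
ΔG° = −nFE°cell = −(1)(96500)(−1.30) J/mol = +125 kJ/mol.

+125 kJ/mol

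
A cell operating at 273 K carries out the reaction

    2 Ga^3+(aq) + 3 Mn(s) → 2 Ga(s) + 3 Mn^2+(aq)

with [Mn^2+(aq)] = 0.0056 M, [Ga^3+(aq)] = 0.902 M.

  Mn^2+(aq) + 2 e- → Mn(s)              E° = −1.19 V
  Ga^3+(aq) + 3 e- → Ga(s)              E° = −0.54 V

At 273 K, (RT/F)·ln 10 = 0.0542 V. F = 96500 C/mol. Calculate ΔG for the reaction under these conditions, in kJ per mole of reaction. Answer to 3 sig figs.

The standard cell potential is −0.54 − (−1.19) = +0.65 V, with n = 6 electrons in the balanced equation.
Q = [Mn^2+(aq)]^3 / [Ga^3+(aq)]^2 = 2.16×10^−7, so log Q = −6.666 and E = +0.65 − (0.0542/6)(−6.666) = +0.7102 V.
ΔG = −nFE = −(6)(96500)(+0.7102) J/mol = −411 kJ/mol.

−411 kJ/mol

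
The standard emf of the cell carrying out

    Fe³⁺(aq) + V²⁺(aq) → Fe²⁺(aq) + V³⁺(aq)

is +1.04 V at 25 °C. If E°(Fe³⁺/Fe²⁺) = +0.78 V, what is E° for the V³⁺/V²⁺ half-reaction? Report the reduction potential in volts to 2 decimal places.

−0.26 V

In the reaction as written the Fe³⁺/Fe²⁺ couple is reduced (cathode) and V³⁺/V²⁺ is oxidized (anode), so E°cell = E°(Fe³⁺/Fe²⁺) − E°(V³⁺/V²⁺).
E°(V³⁺/V²⁺) = E°(cathode) − E°cell = +0.78 − (+1.04) = −0.26 V.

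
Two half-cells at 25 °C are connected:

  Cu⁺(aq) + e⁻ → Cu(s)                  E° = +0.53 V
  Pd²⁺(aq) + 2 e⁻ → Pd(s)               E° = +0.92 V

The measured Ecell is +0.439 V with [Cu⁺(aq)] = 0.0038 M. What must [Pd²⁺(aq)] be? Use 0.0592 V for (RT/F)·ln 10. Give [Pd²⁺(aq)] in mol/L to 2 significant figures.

The Pd²⁺/Pd couple has the larger reduction potential, so it is the cathode: E°cell = +0.92 − (+0.53) = +0.39 V and n = 2.
Rearranging E = E° − (0.0592/n)·log Q gives log Q = 2(+0.39 − (+0.439))/0.0592 = −1.655.
Balancing electrons gives Pd²⁺(aq) + 2 Cu(s) → Pd(s) + 2 Cu⁺(aq); thus Q = [Cu⁺(aq)]^2 / [Pd²⁺(aq)].
Substituting the known concentrations and solving, log [Pd²⁺(aq)] = −3.185 and [Pd²⁺(aq)] = 0.00065 M.

0.00065 M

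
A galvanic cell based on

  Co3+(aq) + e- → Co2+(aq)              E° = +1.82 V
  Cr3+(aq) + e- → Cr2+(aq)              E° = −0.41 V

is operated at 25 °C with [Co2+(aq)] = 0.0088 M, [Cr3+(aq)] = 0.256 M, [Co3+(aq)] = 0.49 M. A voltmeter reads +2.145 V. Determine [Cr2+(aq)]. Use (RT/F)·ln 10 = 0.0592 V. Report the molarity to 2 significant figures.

0.00017 M

Co³⁺/Co²⁺ is the cathode (higher E°); E°cell = +1.82 − (−0.41) = +2.23 V with n = 1.
Rearranging E = E° − (0.0592/n)·log Q gives log Q = 1(+2.23 − (+2.145))/0.0592 = 1.436.
Balancing electrons gives Co3+(aq) + Cr2+(aq) → Co2+(aq) + Cr3+(aq); thus Q = ([Co2+(aq)]·[Cr3+(aq)]) / ([Co3+(aq)]·[Cr2+(aq)]).
Substituting the known concentrations and solving, log [Cr2+(aq)] = −3.773 and [Cr2+(aq)] = 0.00017 M.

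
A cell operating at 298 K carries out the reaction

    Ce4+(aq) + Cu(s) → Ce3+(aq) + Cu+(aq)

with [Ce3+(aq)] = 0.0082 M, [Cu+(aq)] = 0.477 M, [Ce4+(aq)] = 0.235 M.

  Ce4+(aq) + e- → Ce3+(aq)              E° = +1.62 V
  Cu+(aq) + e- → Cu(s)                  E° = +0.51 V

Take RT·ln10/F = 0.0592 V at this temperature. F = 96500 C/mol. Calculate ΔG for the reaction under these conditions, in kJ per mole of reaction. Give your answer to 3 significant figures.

−117 kJ/mol

E°cell = +1.62 − (+0.51) = +1.11 V; the balanced reaction transfers n = 1 electron.
The reaction quotient is ([Ce3+(aq)]·[Cu+(aq)]) / [Ce4+(aq)] = 0.0166; by Nernst, E = +1.11 − (0.0592/1)(−1.779) = +1.2153 V.
ΔG = −nFE = −(1)(96500)(+1.2153) J/mol = −117 kJ/mol.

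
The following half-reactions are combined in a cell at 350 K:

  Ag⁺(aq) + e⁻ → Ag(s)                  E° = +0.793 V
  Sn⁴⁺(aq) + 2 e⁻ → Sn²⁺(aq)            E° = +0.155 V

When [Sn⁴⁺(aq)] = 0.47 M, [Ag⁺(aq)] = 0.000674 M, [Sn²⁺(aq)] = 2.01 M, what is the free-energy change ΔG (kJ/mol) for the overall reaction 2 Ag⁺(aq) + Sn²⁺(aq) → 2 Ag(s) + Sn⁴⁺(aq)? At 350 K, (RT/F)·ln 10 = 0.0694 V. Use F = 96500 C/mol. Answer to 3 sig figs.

−84.9 kJ/mol

The standard cell potential is +0.793 − (+0.155) = +0.638 V, with n = 2 electrons in the balanced equation.
Q = [Sn⁴⁺(aq)] / ([Ag⁺(aq)]^2·[Sn²⁺(aq)]) = 5.15×10^5, so log Q = 5.712 and E = +0.638 − (0.0694/2)(5.712) = +0.4398 V.
Then ΔG = −nFE = −2 × 96500 × +0.4398 J/mol = −84.9 kJ/mol.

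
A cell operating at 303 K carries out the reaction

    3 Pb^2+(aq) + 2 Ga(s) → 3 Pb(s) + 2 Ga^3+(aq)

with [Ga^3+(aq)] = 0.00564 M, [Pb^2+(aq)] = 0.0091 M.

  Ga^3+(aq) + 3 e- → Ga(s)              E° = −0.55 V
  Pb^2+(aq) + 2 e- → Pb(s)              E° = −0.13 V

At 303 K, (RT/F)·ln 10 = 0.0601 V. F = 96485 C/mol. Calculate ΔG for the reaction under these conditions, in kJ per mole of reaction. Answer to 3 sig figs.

−234 kJ/mol

With Pb²⁺/Pb reduced at the cathode, E°cell = −0.13 − (−0.55) = +0.42 V and n = 6.
The reaction quotient is [Ga^3+(aq)]^2 / [Pb^2+(aq)]^3 = 42.2; by Nernst, E = +0.42 − (0.0601/6)(1.625) = +0.4037 V.
Then ΔG = −nFE = −6 × 96485 × +0.4037 J/mol = −234 kJ/mol.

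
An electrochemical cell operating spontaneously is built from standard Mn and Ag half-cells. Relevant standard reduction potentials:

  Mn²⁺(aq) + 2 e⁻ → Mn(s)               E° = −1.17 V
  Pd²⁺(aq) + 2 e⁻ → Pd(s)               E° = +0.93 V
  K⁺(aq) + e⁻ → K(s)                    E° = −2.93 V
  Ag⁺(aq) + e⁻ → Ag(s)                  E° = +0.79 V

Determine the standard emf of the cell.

The Ag⁺/Ag couple has the higher E°, so Ag ion is reduced (cathode) and Mn is oxidized (anode).
E°cell = E°(cathode) − E°(anode) = +0.79 − (−1.17) = +1.96 V.

+1.96 V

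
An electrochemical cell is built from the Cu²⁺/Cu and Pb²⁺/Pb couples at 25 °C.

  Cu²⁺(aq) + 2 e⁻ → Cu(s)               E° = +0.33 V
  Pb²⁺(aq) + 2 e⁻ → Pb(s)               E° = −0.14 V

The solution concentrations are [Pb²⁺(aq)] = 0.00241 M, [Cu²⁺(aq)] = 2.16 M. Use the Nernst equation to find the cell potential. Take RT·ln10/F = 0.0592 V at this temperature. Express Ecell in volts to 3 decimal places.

+0.557 V

Since E°(Cu²⁺/Cu) > E°(Pb²⁺/Pb), Cu²⁺/Cu serves as the cathode.
E°cell = E°cat − E°an = +0.33 − (−0.14) = +0.47 V; n = 2.
Balancing gives Cu²⁺(aq) + Pb(s) → Cu(s) + Pb²⁺(aq); hence Q = [Pb²⁺(aq)] / [Cu²⁺(aq)] = 0.00112 (log Q = −2.952).
E = E° − (0.0592/n)·log Q = +0.47 − (0.0592/2)(−2.952) = +0.557 V.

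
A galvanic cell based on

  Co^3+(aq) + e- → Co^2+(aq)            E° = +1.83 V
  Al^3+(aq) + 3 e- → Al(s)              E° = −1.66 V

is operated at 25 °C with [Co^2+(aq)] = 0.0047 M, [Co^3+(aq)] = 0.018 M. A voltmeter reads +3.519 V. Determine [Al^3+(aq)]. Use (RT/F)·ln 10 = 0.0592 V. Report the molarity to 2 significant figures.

1.9 M

Co³⁺/Co²⁺ is the cathode (higher E°); E°cell = +1.83 − (−1.66) = +3.49 V with n = 3.
Rearranging E = E° − (0.0592/n)·log Q gives log Q = 3(+3.49 − (+3.519))/0.0592 = −1.470.
Balancing electrons gives 3 Co^3+(aq) + Al(s) → 3 Co^2+(aq) + Al^3+(aq); thus Q = ([Co^2+(aq)]^3·[Al^3+(aq)]) / [Co^3+(aq)]^3.
Isolating [Al^3+(aq)] in Q = 10^{−1.470} yields log [Al^3+(aq)] = 0.280, i.e. 1.9 M.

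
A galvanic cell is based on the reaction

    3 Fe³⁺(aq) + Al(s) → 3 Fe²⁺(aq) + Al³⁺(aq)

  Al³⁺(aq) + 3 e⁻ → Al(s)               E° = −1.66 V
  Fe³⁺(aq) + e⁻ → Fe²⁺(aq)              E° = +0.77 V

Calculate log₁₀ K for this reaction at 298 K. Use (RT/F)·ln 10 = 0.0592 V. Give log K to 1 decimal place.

log K = 123.1

The Fe³⁺/Fe²⁺ couple is reduced (cathode); E°cell = +0.77 − (−1.66) = +2.43 V with n = 3.
At equilibrium E = 0, so log K = nE°cell / 0.0592 = (3)(+2.43) / 0.0592 = 123.1.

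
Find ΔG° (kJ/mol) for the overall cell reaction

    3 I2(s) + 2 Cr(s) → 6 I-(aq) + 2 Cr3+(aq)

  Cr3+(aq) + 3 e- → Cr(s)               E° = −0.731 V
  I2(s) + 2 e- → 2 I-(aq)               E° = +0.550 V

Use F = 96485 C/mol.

In the reaction as written I2(s) is reduced, so the I₂/I⁻ couple is the cathode and Cr³⁺/Cr is the anode.
E°cell = +0.550 − (−0.731) = +1.281 V; balancing electrons gives n = 6.
ΔG° = −nFE°cell = −(6)(96485)(+1.281) J/mol = −742 kJ/mol.

−742 kJ/mol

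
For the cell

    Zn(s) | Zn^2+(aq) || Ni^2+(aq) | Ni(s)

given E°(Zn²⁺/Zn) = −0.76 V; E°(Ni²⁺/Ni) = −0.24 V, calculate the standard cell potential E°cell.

+0.52 V

By convention the left-hand electrode in cell notation is the anode (oxidation) and the right-hand electrode is the cathode (reduction).
E°cell = E°(right) − E°(left) = −0.24 − (−0.76) = +0.52 V.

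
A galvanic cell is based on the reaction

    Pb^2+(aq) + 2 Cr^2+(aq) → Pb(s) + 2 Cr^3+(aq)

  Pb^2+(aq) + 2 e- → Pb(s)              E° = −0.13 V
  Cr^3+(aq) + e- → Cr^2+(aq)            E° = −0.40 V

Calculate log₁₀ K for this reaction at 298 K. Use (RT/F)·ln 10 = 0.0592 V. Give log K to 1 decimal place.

log K = 9.1

The Pb²⁺/Pb couple is reduced (cathode); E°cell = −0.13 − (−0.40) = +0.27 V with n = 2.
At equilibrium E = 0, so log K = nE°cell / 0.0592 = (2)(+0.27) / 0.0592 = 9.1.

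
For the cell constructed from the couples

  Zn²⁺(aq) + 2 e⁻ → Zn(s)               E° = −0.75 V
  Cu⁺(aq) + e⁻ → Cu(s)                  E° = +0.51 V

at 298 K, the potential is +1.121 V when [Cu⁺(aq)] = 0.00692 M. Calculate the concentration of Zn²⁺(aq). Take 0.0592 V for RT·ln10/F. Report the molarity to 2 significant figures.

Cu⁺/Cu is the cathode (higher E°); E°cell = +0.51 − (−0.75) = +1.26 V with n = 2.
Since E = E° − (0.0592/n)·log Q, log Q = n(E° − E)/0.0592 = 4.696.
For 2 Cu⁺(aq) + Zn(s) → 2 Cu(s) + Zn²⁺(aq), the reaction quotient is Q = [Zn²⁺(aq)] / [Cu⁺(aq)]^2.
Solving for the unknown gives log [Zn²⁺(aq)] = 0.376, so [Zn²⁺(aq)] ≈ 2.4 M.

2.4 M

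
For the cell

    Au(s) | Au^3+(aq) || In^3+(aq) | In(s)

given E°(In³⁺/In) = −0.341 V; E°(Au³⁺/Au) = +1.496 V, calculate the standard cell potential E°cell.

−1.837 V

By convention the left-hand electrode in cell notation is the anode (oxidation) and the right-hand electrode is the cathode (reduction).
E°cell = E°(right) − E°(left) = −0.341 − (+1.496) = −1.837 V.
The negative sign shows that, as written, the cell would require an external voltage to drive the reaction.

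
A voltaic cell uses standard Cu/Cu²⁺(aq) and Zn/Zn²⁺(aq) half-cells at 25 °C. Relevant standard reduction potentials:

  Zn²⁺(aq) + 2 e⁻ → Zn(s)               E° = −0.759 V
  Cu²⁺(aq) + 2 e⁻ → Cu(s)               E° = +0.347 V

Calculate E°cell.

Of the two couples in this cell, the one with the more positive reduction potential is reduced at the cathode: here that is Cu²⁺/Cu (+0.347 V); Zn²⁺/Zn (−0.759 V) is the anode.
E°cell = E°(cathode) − E°(anode) = +0.347 − (−0.759) = +1.106 V.

+1.106 V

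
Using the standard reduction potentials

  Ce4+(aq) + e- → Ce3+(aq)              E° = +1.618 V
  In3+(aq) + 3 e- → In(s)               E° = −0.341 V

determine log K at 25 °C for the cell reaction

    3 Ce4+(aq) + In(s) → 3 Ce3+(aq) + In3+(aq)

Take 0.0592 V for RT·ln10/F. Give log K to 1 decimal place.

log K = 99.3

The Ce⁴⁺/Ce³⁺ couple is reduced (cathode); E°cell = +1.618 − (−0.341) = +1.959 V with n = 3.
At equilibrium E = 0, so log K = nE°cell / 0.0592 = (3)(+1.959) / 0.0592 = 99.3.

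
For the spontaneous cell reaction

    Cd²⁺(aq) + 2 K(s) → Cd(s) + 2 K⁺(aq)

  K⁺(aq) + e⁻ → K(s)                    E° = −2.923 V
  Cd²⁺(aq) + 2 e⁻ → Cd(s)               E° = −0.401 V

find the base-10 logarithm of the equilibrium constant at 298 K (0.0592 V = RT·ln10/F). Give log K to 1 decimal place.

log K = 85.2

The Cd²⁺/Cd couple is reduced (cathode); E°cell = −0.401 − (−2.923) = +2.522 V with n = 2.
At equilibrium E = 0, so log K = nE°cell / 0.0592 = (2)(+2.522) / 0.0592 = 85.2.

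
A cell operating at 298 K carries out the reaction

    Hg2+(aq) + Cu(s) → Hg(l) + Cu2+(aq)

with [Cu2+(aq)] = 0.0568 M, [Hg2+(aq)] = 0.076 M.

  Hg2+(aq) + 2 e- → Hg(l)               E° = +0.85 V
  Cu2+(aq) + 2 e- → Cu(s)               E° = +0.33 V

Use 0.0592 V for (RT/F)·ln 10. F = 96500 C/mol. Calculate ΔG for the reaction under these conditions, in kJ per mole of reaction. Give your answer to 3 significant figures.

−101 kJ/mol

E°cell = +0.85 − (+0.33) = +0.52 V; the balanced reaction transfers n = 2 electrons.
The reaction quotient is [Cu2+(aq)] / [Hg2+(aq)] = 0.747; by Nernst, E = +0.52 − (0.0592/2)(−0.126) = +0.5237 V.
Then ΔG = −nFE = −2 × 96500 × +0.5237 J/mol = −101 kJ/mol.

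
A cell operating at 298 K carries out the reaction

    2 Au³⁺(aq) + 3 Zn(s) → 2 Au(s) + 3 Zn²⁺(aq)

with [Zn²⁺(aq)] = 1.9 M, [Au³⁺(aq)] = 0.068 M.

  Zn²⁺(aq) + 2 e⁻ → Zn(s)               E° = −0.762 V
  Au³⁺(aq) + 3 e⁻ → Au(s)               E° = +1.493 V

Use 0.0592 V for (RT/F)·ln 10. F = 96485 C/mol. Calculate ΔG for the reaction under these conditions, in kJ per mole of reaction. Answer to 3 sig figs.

−1290 kJ/mol

With Au³⁺/Au reduced at the cathode, E°cell = +1.493 − (−0.762) = +2.255 V and n = 6.
Q = [Zn²⁺(aq)]^3 / [Au³⁺(aq)]^2 = 1.48×10^3, so log Q = 3.171 and E = +2.255 − (0.0592/6)(3.171) = +2.2237 V.
Finally ΔG = −nFE = −(6)(96485 C/mol)(+2.2237 V) = −1290 kJ/mol.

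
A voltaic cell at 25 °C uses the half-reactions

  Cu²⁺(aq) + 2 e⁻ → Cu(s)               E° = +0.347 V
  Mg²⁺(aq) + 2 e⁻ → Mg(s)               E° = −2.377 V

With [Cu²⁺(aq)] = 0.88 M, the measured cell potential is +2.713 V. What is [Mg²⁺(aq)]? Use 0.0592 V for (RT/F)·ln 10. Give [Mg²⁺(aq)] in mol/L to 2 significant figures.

With Cu²⁺/Cu at the cathode and Mg²⁺/Mg at the anode, E°cell = +0.347 − (−2.377) = +2.724 V (n = 2).
Rearranging E = E° − (0.0592/n)·log Q gives log Q = 2(+2.724 − (+2.713))/0.0592 = 0.372.
The balanced reaction is Cu²⁺(aq) + Mg(s) → Cu(s) + Mg²⁺(aq), so Q = [Mg²⁺(aq)] / [Cu²⁺(aq)].
Substituting the known concentrations and solving, log [Mg²⁺(aq)] = 0.316 and [Mg²⁺(aq)] = 2.1 M.

2.1 M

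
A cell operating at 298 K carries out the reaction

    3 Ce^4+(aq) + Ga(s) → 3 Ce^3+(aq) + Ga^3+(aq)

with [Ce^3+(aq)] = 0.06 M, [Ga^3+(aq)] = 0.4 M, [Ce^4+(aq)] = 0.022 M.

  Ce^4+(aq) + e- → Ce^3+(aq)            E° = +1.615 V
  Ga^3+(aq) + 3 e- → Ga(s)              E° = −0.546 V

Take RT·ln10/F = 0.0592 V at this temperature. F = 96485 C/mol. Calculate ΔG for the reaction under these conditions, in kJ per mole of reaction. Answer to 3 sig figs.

−620 kJ/mol

E°cell = +1.615 − (−0.546) = +2.161 V; the balanced reaction transfers n = 3 electrons.
The reaction quotient is ([Ce^3+(aq)]^3·[Ga^3+(aq)]) / [Ce^4+(aq)]^3 = 8.11; by Nernst, E = +2.161 − (0.0592/3)(0.909) = +2.1431 V.
Then ΔG = −nFE = −3 × 96485 × +2.1431 J/mol = −620 kJ/mol.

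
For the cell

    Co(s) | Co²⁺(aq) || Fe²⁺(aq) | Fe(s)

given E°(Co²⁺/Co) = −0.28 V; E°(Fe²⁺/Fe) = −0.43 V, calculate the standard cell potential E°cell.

−0.15 V

By convention the left-hand electrode in cell notation is the anode (oxidation) and the right-hand electrode is the cathode (reduction).
E°cell = E°(right) − E°(left) = −0.43 − (−0.28) = −0.15 V.
The negative sign shows that, as written, the cell would require an external voltage to drive the reaction.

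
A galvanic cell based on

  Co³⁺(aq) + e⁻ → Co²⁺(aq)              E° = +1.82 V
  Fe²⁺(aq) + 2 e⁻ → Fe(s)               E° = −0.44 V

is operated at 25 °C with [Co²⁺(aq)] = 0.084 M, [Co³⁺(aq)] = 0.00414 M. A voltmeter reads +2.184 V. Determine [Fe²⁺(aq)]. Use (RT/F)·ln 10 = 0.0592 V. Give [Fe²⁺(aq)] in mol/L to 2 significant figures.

0.90 M

Co³⁺/Co²⁺ is the cathode (higher E°); E°cell = +1.82 − (−0.44) = +2.26 V with n = 2.
Rearranging E = E° − (0.0592/n)·log Q gives log Q = 2(+2.26 − (+2.184))/0.0592 = 2.568.
For 2 Co³⁺(aq) + Fe(s) → 2 Co²⁺(aq) + Fe²⁺(aq), the reaction quotient is Q = ([Co²⁺(aq)]^2·[Fe²⁺(aq)]) / [Co³⁺(aq)]^2.
Solving for the unknown gives log [Fe²⁺(aq)] = −0.047, so [Fe²⁺(aq)] ≈ 0.90 M.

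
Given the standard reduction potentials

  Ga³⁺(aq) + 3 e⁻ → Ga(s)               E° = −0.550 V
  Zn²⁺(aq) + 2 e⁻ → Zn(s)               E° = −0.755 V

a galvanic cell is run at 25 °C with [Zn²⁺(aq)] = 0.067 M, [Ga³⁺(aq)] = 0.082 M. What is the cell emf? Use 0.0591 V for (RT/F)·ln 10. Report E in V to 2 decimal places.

Since E°(Ga³⁺/Ga) > E°(Zn²⁺/Zn), Ga³⁺/Ga serves as the cathode.
The standard potential is −0.550 − (−0.755) = +0.205 V and the balanced reaction transfers n = 6 electrons.
The balanced reaction is 2 Ga³⁺(aq) + 3 Zn(s) → 2 Ga(s) + 3 Zn²⁺(aq), so Q = [Zn²⁺(aq)]^3 / [Ga³⁺(aq)]^2 = 0.0447 and log Q = −1.349.
Applying E = E° − (RT ln10/nF)·log Q gives +0.205 − (0.0591/6)(−1.349) = +0.22 V.

+0.22 V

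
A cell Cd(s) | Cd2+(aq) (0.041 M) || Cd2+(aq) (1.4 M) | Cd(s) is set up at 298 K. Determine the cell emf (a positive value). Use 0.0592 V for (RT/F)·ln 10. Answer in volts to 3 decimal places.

For a concentration cell E°cell = 0, since both electrodes use the same couple.
The compartment with the higher Cd2+(aq) concentration (1.4 M) acts as the cathode; ions are reduced there and produced at the dilute (0.041 M) anode.
With n = 2, Ecell = −(0.0592/2)·log([dilute]/[conc]) = −(0.0592/2)·log(0.041/1.4) = +0.045 V.

0.045 V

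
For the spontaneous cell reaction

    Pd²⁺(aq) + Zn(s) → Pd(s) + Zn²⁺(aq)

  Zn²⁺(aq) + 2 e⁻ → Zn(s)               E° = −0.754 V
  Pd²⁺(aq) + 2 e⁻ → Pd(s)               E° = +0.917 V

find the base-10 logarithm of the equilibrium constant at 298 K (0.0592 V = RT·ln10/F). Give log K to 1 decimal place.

log K = 56.5

The Pd²⁺/Pd couple is reduced (cathode); E°cell = +0.917 − (−0.754) = +1.671 V with n = 2.
At equilibrium E = 0, so log K = nE°cell / 0.0592 = (2)(+1.671) / 0.0592 = 56.5.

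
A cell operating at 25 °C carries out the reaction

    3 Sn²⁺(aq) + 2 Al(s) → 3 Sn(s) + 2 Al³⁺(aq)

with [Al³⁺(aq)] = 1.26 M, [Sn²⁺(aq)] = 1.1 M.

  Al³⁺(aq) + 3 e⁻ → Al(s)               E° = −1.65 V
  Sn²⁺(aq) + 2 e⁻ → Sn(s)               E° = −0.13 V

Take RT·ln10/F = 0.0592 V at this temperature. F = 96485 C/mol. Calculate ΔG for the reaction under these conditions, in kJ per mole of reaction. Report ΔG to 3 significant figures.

−879 kJ/mol

E°cell = −0.13 − (−1.65) = +1.52 V; the balanced reaction transfers n = 6 electrons.
Here Q = [Al³⁺(aq)]^2 / [Sn²⁺(aq)]^3 = 1.19 (log Q = 0.077), giving E = +1.52 − (0.0592/6)·(0.077) = +1.5192 V.
Then ΔG = −nFE = −6 × 96485 × +1.5192 J/mol = −879 kJ/mol.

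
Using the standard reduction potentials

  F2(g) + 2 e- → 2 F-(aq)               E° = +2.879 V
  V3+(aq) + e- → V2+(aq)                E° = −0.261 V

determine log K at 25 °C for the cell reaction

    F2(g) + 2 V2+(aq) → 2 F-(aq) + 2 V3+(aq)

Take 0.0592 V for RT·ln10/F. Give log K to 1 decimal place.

log K = 106.1

The F₂/F⁻ couple is reduced (cathode); E°cell = +2.879 − (−0.261) = +3.140 V with n = 2.
At equilibrium E = 0, so log K = nE°cell / 0.0592 = (2)(+3.140) / 0.0592 = 106.1.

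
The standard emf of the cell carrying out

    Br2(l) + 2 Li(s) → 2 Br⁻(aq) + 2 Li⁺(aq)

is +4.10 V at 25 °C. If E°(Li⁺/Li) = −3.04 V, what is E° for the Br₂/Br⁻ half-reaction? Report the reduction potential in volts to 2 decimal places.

In the reaction as written the Br₂/Br⁻ couple is reduced (cathode) and Li⁺/Li is oxidized (anode), so E°cell = E°(Br₂/Br⁻) − E°(Li⁺/Li).
E°(Br₂/Br⁻) = E°cell + E°(anode) = +4.10 + (−3.04) = +1.06 V.

+1.06 V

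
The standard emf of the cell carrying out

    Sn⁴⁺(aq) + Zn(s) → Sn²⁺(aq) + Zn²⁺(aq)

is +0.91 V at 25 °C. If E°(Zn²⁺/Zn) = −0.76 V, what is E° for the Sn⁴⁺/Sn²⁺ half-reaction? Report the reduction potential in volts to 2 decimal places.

In the reaction as written the Sn⁴⁺/Sn²⁺ couple is reduced (cathode) and Zn²⁺/Zn is oxidized (anode), so E°cell = E°(Sn⁴⁺/Sn²⁺) − E°(Zn²⁺/Zn).
E°(Sn⁴⁺/Sn²⁺) = E°cell + E°(anode) = +0.91 + (−0.76) = +0.15 V.

+0.15 V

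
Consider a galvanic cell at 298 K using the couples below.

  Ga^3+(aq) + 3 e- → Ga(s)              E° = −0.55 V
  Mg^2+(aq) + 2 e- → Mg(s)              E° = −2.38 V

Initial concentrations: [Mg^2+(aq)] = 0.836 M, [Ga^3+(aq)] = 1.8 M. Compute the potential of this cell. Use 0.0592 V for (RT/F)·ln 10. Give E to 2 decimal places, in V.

Ga³⁺/Ga is reduced (cathode, E° = −0.55 V) and Mg²⁺/Mg is oxidized (anode).
The standard potential is −0.55 − (−2.38) = +1.83 V and the balanced reaction transfers n = 6 electrons.
The balanced reaction is 2 Ga^3+(aq) + 3 Mg(s) → 2 Ga(s) + 3 Mg^2+(aq), so Q = [Mg^2+(aq)]^3 / [Ga^3+(aq)]^2 = 0.18 and log Q = −0.744.
By the Nernst equation, E = +1.83 − (0.0592/6)·(−0.744) = +1.84 V.

+1.84 V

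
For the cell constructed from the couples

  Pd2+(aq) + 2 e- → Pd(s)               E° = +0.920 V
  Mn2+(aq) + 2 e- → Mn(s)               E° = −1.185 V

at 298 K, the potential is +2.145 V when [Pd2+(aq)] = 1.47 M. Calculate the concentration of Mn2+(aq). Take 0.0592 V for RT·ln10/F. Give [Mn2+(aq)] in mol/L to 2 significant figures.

0.065 M

The Pd²⁺/Pd couple has the larger reduction potential, so it is the cathode: E°cell = +0.920 − (−1.185) = +2.105 V and n = 2.
From the Nernst equation, log Q = n(E° − E)/0.0592 = 2·(+2.105 − (+2.145))/0.0592 = −1.351.
The balanced reaction is Pd2+(aq) + Mn(s) → Pd(s) + Mn2+(aq), so Q = [Mn2+(aq)] / [Pd2+(aq)].
Isolating [Mn2+(aq)] in Q = 10^{−1.351} yields log [Mn2+(aq)] = −1.184, i.e. 0.065 M.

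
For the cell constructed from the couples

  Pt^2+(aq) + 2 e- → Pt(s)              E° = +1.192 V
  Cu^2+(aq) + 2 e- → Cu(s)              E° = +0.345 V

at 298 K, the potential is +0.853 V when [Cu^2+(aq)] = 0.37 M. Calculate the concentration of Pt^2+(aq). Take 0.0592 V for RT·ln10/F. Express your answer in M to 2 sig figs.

With Pt²⁺/Pt at the cathode and Cu²⁺/Cu at the anode, E°cell = +1.192 − (+0.345) = +0.847 V (n = 2).
Since E = E° − (0.0592/n)·log Q, log Q = n(E° − E)/0.0592 = −0.203.
The balanced reaction is Pt^2+(aq) + Cu(s) → Pt(s) + Cu^2+(aq), so Q = [Cu^2+(aq)] / [Pt^2+(aq)].
Substituting the known concentrations and solving, log [Pt^2+(aq)] = −0.229 and [Pt^2+(aq)] = 0.59 M.

0.59 M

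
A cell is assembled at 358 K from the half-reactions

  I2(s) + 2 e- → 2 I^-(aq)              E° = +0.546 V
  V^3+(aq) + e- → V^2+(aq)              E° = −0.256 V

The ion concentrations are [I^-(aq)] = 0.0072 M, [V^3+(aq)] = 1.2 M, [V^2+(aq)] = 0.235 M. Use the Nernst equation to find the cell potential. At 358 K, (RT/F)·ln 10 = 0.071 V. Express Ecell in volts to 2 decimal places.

I₂/I⁻ is reduced (cathode, E° = +0.546 V) and V³⁺/V²⁺ is oxidized (anode).
E°cell = +0.546 − (−0.256) = +0.802 V, with n = 2 electrons transferred.
For the overall reaction I2(s) + 2 V^2+(aq) → 2 I^-(aq) + 2 V^3+(aq), Q = ([I^-(aq)]^2·[V^3+(aq)]^2) / [V^2+(aq)]^2 = 0.00135, giving log Q = −2.869.
E = E° − (0.071/n)·log Q = +0.802 − (0.071/2)(−2.869) = +0.90 V.

+0.90 V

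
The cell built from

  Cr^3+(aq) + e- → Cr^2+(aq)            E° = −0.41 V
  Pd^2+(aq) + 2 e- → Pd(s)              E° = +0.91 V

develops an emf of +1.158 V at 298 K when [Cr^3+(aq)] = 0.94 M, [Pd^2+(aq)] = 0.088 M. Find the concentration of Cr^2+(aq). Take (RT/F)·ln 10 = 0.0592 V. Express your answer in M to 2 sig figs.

0.0058 M

Pd²⁺/Pd is the cathode (higher E°); E°cell = +0.91 − (−0.41) = +1.32 V with n = 2.
Rearranging E = E° − (0.0592/n)·log Q gives log Q = 2(+1.32 − (+1.158))/0.0592 = 5.473.
For Pd^2+(aq) + 2 Cr^2+(aq) → Pd(s) + 2 Cr^3+(aq), the reaction quotient is Q = [Cr^3+(aq)]^2 / ([Pd^2+(aq)]·[Cr^2+(aq)]^2).
Substituting the known concentrations and solving, log [Cr^2+(aq)] = −2.236 and [Cr^2+(aq)] = 0.0058 M.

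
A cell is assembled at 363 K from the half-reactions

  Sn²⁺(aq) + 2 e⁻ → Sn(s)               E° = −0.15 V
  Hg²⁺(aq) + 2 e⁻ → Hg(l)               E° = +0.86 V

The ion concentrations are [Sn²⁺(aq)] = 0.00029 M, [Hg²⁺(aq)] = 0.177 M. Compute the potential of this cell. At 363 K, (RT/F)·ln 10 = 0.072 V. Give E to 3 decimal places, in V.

+1.110 V

The Hg²⁺/Hg couple has the more positive E°, so it is the cathode; Sn²⁺/Sn is the anode.
The standard potential is +0.86 − (−0.15) = +1.01 V and the balanced reaction transfers n = 2 electrons.
The balanced reaction is Hg²⁺(aq) + Sn(s) → Hg(l) + Sn²⁺(aq), so Q = [Sn²⁺(aq)] / [Hg²⁺(aq)] = 0.00164 and log Q = −2.786.
By the Nernst equation, E = +1.01 − (0.072/2)·(−2.786) = +1.110 V.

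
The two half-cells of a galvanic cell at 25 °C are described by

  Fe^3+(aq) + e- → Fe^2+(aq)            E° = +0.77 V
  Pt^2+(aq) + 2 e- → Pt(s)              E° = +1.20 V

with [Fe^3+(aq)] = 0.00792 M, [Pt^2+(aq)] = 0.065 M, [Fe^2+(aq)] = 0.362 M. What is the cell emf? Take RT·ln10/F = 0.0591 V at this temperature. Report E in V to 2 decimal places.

+0.49 V

Pt²⁺/Pt is reduced (cathode, E° = +1.20 V) and Fe³⁺/Fe²⁺ is oxidized (anode).
E°cell = E°cat − E°an = +1.20 − (+0.77) = +0.43 V; n = 2.
Balancing gives Pt^2+(aq) + 2 Fe^2+(aq) → Pt(s) + 2 Fe^3+(aq); hence Q = [Fe^3+(aq)]^2 / ([Pt^2+(aq)]·[Fe^2+(aq)]^2) = 0.00736 (log Q = −2.133).
E = E° − (0.0591/n)·log Q = +0.43 − (0.0591/2)(−2.133) = +0.49 V.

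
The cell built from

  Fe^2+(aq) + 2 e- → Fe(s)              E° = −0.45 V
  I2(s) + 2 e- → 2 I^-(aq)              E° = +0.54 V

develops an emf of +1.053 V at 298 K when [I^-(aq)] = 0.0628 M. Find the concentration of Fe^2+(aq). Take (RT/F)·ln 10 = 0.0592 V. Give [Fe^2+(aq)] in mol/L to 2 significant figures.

The I₂/I⁻ couple has the larger reduction potential, so it is the cathode: E°cell = +0.54 − (−0.45) = +0.99 V and n = 2.
From the Nernst equation, log Q = n(E° − E)/0.0592 = 2·(+0.99 − (+1.053))/0.0592 = −2.128.
For I2(s) + Fe(s) → 2 I^-(aq) + Fe^2+(aq), the reaction quotient is Q = [I^-(aq)]^2·[Fe^2+(aq)].
Substituting the known concentrations and solving, log [Fe^2+(aq)] = 0.276 and [Fe^2+(aq)] = 1.9 M.

1.9 M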